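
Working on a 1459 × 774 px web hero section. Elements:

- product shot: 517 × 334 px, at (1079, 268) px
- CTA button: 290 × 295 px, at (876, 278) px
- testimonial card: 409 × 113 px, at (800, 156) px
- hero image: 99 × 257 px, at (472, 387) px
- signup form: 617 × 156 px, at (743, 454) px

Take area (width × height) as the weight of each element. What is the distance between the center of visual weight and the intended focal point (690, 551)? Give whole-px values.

Areas: product shot 517·334 = 172678, CTA button 290·295 = 85550, testimonial card 409·113 = 46217, hero image 99·257 = 25443, signup form 617·156 = 96252. Total weight = 426140.
Σw·x = 172678·1079 + 85550·876 + 46217·800 + 25443·472 + 96252·743 = 381759294, so x̄ = 381759294/426140 ≈ 895.85.
Σw·y = 172678·268 + 85550·278 + 46217·156 + 25443·387 + 96252·454 = 130815305, so ȳ = 130815305/426140 ≈ 306.98.
Relative to (690, 551): Δ = (205.85, -244.02); |Δ| = √(205.85² + -244.02²) ≈ 319.25.

≈ 319 px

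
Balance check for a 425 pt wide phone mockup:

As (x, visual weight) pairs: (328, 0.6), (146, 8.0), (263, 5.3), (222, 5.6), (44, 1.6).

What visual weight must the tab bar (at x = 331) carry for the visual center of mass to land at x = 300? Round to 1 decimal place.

Known weights sum to 0.6 + 8.0 + 5.3 + 5.6 + 1.6 = 21.1; their moment is 0.6·328 + 8.0·146 + 5.3·263 + 5.6·222 + 1.6·44 = 4072.3.
Set Σw·x/Σw = 300: (4072.3 + 331w) = 300·(21.1 + w).
Rearranging, w·(331 − 300) = 300·21.1 − 4072.3 = 2257.7, so w ≈ 2257.7/31 = 72.83.

w ≈ 72.8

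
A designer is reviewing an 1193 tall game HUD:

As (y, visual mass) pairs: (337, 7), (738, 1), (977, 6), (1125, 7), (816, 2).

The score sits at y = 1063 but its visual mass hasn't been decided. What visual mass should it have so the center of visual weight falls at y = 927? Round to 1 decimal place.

w ≈ 21.0

Existing Σw = 23 (7 + 1 + 6 + 7 + 2); existing moment 7·337 + 1·738 + 6·977 + 7·1125 + 2·816 = 18466.
Balance at y = 927 requires (18466 + w·1063) / (23 + w) = 927.
Rearranging, w·(1063 − 927) = 927·23 − 18466 = 2855, so w ≈ 2855/136 = 20.99.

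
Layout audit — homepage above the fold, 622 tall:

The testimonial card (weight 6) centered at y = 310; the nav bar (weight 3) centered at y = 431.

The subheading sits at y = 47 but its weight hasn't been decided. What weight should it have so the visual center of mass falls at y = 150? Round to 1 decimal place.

Known weights sum to 6 + 3 = 9; their moment is 6·310 + 3·431 = 3153.
For the centroid to hit 150: (3153 + w·47) / (9 + w) = 150.
Solving: w = (150·9 − 3153) / (47 − 150) = -1803 / -103 ≈ 17.50.

w ≈ 17.5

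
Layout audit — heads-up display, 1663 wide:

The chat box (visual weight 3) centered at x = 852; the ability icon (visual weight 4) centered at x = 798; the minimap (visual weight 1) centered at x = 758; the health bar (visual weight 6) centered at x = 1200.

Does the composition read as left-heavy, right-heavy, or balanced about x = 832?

right-heavy

Σw = 3 + 4 + 1 + 6 = 14.
Σw·x = 3·852 + 4·798 + 1·758 + 6·1200 = 13706, so x̄ = 13706/14 ≈ 979.00.
979.0 vs midline 832 → right-heavy.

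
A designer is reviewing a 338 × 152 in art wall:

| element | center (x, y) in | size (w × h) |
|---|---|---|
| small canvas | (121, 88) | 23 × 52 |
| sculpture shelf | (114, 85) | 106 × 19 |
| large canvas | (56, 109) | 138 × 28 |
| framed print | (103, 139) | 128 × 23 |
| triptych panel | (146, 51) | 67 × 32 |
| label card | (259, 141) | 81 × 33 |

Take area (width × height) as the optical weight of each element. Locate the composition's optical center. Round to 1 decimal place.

Areas: small canvas 23·52 = 1196, sculpture shelf 106·19 = 2014, large canvas 138·28 = 3864, framed print 128·23 = 2944, triptych panel 67·32 = 2144, label card 81·33 = 2673. Total weight = 14835.
Σw·x = 1196·121 + 2014·114 + 3864·56 + 2944·103 + 2144·146 + 2673·259 = 1899259, so x̄ = 1899259/14835 ≈ 128.03.
Σw·y = 1196·88 + 2014·85 + 3864·109 + 2944·139 + 2144·51 + 2673·141 = 1593067, so ȳ = 1593067/14835 ≈ 107.39.

(128.0, 107.4)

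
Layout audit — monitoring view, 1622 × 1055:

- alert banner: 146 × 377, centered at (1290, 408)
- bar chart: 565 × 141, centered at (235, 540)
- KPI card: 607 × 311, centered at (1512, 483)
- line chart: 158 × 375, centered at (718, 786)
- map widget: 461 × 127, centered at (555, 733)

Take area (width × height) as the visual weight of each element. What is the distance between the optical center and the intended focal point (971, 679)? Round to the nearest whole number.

≈ 131

Areas: alert banner 146·377 = 55042, bar chart 565·141 = 79665, KPI card 607·311 = 188777, line chart 158·375 = 59250, map widget 461·127 = 58547. Total weight = 441281.
Σw·x = 55042·1290 + 79665·235 + 188777·1512 + 59250·718 + 58547·555 = 450191364, so x̄ = 450191364/441281 ≈ 1020.19.
Σw·y = 55042·408 + 79665·540 + 188777·483 + 59250·786 + 58547·733 = 246140978, so ȳ = 246140978/441281 ≈ 557.79.
Offset from (971, 679): Δx ≈ 49.19, Δy ≈ -121.21; distance = √(Δx² + Δy²) ≈ 130.81.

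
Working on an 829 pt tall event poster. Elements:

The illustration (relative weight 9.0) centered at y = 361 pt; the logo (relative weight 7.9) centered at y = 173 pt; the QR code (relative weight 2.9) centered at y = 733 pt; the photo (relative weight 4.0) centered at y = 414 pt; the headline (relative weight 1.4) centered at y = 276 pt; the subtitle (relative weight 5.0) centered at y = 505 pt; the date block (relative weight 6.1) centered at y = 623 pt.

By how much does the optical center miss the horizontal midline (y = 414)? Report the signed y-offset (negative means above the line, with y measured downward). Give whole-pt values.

Weights sum to 9.0 + 7.9 + 2.9 + 4.0 + 1.4 + 5.0 + 6.1 = 36.3.
y: (9.0·361 + 7.9·173 + 2.9·733 + 4.0·414 + 1.4·276 + 5.0·505 + 6.1·623) / 36.3 = 15109.1 / 36.3 ≈ 416.23
Offset from y = 414: 416.23 − 414 ≈ 2.23.

≈ 2 pt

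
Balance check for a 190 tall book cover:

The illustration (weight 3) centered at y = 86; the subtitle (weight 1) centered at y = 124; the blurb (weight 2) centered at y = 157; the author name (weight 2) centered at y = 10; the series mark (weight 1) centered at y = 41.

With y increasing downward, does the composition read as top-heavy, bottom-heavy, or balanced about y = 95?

Total weight = 3 + 1 + 2 + 2 + 1 = 9.
Σw·y = 3·86 + 1·124 + 2·157 + 2·10 + 1·41 = 757, so ȳ = 757/9 ≈ 84.11.
84.1 lies above (smaller y than) the midline 95, so the layout is top-heavy.

top-heavy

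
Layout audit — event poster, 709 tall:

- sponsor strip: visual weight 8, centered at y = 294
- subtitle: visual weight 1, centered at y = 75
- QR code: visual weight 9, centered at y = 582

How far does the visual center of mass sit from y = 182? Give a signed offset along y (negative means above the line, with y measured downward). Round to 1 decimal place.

≈ 243.8

Weights sum to 8 + 1 + 9 = 18.
Σw·y = 8·294 + 1·75 + 9·582 = 7665, so ȳ = 7665/18 ≈ 425.83.
Difference: 425.83 − 182 ≈ 243.83.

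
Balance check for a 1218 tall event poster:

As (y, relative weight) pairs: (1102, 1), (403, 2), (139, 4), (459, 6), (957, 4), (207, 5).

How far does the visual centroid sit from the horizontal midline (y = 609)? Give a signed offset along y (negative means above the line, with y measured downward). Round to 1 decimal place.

Weights sum to 1 + 2 + 4 + 6 + 4 + 5 = 22.
y: moment 10081 / weight 22 ≈ 458.23
Against y = 609, that's 458.23 − 609 = -150.77.

≈ -150.8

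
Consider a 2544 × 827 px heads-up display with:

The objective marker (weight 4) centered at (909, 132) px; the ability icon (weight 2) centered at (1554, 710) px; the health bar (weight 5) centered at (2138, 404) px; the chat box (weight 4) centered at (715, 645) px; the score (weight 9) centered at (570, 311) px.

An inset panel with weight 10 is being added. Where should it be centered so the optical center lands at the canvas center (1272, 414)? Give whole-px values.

(1782, 473)

New total weight: (4 + 2 + 5 + 4 + 9) + 10 = 34.
Along x: (25424 + 10·x) / 34 = 1272 (existing moment 4·909 + 2·1554 + 5·2138 + 4·715 + 9·570 = 25424) ⇒ x = (43248 − 25424) / 10 ≈ 1782.40.
Along y: (9347 + 10·y) / 34 = 414 (existing moment 4·132 + 2·710 + 5·404 + 4·645 + 9·311 = 9347) ⇒ y = (14076 − 9347) / 10 ≈ 472.90.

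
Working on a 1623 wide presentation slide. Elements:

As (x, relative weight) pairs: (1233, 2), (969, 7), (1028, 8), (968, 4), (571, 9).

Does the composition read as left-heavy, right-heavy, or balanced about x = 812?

Weights sum to 2 + 7 + 8 + 4 + 9 = 30.
Σw·x = 2·1233 + 7·969 + 8·1028 + 4·968 + 9·571 = 26484, so x̄ = 26484/30 ≈ 882.80.
882.8 lies right of the midline 812, so the layout is right-heavy.

right-heavy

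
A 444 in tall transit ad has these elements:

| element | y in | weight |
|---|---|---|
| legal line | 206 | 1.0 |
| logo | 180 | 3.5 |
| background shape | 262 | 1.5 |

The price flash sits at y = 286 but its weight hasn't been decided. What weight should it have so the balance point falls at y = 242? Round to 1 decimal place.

w ≈ 5.1

Existing Σw = 6.0 (1.0 + 3.5 + 1.5); existing moment 1.0·206 + 3.5·180 + 1.5·262 = 1229.0.
For the centroid to hit 242: (1229.0 + w·286) / (6.0 + w) = 242.
Solving: w = (242·6.0 − 1229.0) / (286 − 242) = 223.0 / 44 ≈ 5.07.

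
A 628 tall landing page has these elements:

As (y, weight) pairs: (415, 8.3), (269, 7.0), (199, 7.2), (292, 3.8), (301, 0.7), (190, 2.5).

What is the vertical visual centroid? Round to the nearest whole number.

Total weight = 8.3 + 7.0 + 7.2 + 3.8 + 0.7 + 2.5 = 29.5.
y: (8.3·415 + 7.0·269 + 7.2·199 + 3.8·292 + 0.7·301 + 2.5·190) / 29.5 = 8555.6 / 29.5 ≈ 290.02

y ≈ 290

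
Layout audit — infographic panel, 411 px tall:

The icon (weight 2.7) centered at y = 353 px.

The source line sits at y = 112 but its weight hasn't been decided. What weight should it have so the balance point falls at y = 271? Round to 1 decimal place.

w ≈ 1.4

The single fixed element contributes weight 2.7, moment 2.7·353 = 953.1.
For the centroid to hit 271: (953.1 + w·112) / (2.7 + w) = 271.
So w = (271·2.7 − 953.1)/(112 − 271) = -221.4/-159 ≈ 1.39.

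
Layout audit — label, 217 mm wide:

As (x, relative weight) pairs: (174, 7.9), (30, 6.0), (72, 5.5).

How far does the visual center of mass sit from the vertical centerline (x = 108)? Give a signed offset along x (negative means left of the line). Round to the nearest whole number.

Σw = 7.9 + 6.0 + 5.5 = 19.4.
x-moment: 7.9·174 + 6.0·30 + 5.5·72 = 1950.6; centroid 1950.6/19.4 ≈ 100.55.
Difference: 100.55 − 108 ≈ -7.45.

≈ -7 mm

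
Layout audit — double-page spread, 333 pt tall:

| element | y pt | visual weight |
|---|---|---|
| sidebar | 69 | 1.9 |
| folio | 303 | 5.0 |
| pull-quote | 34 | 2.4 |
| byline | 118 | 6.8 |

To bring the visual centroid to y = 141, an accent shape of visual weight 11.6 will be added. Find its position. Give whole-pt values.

New total weight: (1.9 + 5.0 + 2.4 + 6.8) + 11.6 = 27.7.
y: target moment 27.7×141 = 3905.7; current 1.9·69 + 5.0·303 + 2.4·34 + 6.8·118 = 2530.1; the accent shape supplies 1375.6, so y = 1375.6/11.6 ≈ 118.59.

y ≈ 119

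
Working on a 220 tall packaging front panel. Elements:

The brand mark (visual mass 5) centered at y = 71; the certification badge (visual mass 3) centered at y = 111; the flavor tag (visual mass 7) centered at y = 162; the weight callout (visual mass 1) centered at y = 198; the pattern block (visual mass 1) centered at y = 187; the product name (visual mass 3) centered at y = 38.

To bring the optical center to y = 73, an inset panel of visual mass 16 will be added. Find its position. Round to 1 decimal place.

y ≈ 19.2

With the inset panel, Σw becomes 5 + 3 + 7 + 1 + 1 + 3 + 16 = 36.
Along y: (2321 + 16·y) / 36 = 73 (existing moment 5·71 + 3·111 + 7·162 + 1·198 + 1·187 + 3·38 = 2321) ⇒ y = (2628 − 2321) / 16 ≈ 19.19.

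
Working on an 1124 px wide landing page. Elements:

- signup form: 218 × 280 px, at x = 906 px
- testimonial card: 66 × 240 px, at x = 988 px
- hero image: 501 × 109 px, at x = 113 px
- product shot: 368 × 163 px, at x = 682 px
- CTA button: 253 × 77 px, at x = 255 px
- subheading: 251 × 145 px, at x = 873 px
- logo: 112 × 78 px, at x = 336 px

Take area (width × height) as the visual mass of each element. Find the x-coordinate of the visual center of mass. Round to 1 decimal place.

Areas → weights: signup form 218·280 = 61040, testimonial card 66·240 = 15840, hero image 501·109 = 54609, product shot 368·163 = 59984, CTA button 253·77 = 19481, subheading 251·145 = 36395, logo 112·78 = 8736; Σw = 256085.
Σw·x = 61040·906 + 15840·988 + 54609·113 + 59984·682 + 19481·255 + 36395·873 + 8736·336 = 157707851, so x̄ = 157707851/256085 ≈ 615.84.

x ≈ 615.8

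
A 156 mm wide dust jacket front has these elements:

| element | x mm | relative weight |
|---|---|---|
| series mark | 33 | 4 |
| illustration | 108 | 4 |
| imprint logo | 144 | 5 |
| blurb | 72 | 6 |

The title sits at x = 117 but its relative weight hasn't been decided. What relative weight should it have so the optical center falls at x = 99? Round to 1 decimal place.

Existing Σw = 19 (4 + 4 + 5 + 6); existing moment 4·33 + 4·108 + 5·144 + 6·72 = 1716.
Set Σw·x/Σw = 99: (1716 + 117w) = 99·(19 + w).
So w = (99·19 − 1716)/(117 − 99) = 165/18 ≈ 9.17.

w ≈ 9.2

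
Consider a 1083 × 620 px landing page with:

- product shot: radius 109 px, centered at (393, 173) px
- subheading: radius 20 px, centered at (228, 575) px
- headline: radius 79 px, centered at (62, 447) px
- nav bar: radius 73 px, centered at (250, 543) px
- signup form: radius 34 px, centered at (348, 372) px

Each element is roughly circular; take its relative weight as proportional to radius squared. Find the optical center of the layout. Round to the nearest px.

(275, 336)

Weights ∝ r²: product shot 109² = 11881, subheading 20² = 400, headline 79² = 6241, nav bar 73² = 5329, signup form 34² = 1156; Σw = 25007.
Σw·x = 11881·393 + 400·228 + 6241·62 + 5329·250 + 1156·348 = 6881913, so x̄ = 6881913/25007 ≈ 275.20.
Σw·y = 11881·173 + 400·575 + 6241·447 + 5329·543 + 1156·372 = 8398819, so ȳ = 8398819/25007 ≈ 335.86.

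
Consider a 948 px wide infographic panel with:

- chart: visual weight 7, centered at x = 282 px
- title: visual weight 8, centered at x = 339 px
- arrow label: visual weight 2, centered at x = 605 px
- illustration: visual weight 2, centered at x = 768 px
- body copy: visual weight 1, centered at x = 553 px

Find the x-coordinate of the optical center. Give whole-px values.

Weights sum to 7 + 8 + 2 + 2 + 1 = 20.
x-moment: 7·282 + 8·339 + 2·605 + 2·768 + 1·553 = 7985; centroid 7985/20 ≈ 399.25.

x ≈ 399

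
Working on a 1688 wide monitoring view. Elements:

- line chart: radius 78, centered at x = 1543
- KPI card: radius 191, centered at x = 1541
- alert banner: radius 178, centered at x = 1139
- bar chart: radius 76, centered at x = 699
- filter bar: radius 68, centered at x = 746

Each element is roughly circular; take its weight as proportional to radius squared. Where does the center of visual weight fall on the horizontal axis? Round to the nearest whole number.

r² weights: line chart 78² = 6084, KPI card 191² = 36481, alert banner 178² = 31684, bar chart 76² = 5776, filter bar 68² = 4624. Total = 84649.
x-moment: 6084·1543 + 36481·1541 + 31684·1139 + 5776·699 + 4624·746 = 109179837; centroid 109179837/84649 ≈ 1289.79.

x ≈ 1290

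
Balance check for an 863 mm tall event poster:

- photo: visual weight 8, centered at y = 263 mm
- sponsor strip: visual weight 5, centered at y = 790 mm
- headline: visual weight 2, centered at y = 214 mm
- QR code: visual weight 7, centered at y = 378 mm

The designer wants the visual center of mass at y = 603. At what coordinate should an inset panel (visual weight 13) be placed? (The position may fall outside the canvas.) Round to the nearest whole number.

y ≈ 921

After adding the inset panel, total weight = 8 + 5 + 2 + 7 + 13 = 35.
Along y: (9128 + 13·y) / 35 = 603 (existing moment 8·263 + 5·790 + 2·214 + 7·378 = 9128) ⇒ y = (21105 − 9128) / 13 ≈ 921.31.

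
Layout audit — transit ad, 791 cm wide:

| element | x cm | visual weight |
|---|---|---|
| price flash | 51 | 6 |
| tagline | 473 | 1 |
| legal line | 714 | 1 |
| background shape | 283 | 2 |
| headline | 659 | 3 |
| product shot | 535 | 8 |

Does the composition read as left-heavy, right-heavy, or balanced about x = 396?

Total weight = 6 + 1 + 1 + 2 + 3 + 8 = 21.
x: moment 8316 / weight 21 ≈ 396.00
That equals the midline 396 — balanced.

balanced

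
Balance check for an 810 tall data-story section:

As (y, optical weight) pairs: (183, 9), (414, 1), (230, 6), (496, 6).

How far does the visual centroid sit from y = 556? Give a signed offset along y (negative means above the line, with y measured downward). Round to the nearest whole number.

≈ -264

Σw = 9 + 1 + 6 + 6 = 22.
y: (9·183 + 1·414 + 6·230 + 6·496) / 22 = 6417 / 22 ≈ 291.68
Difference: 291.68 − 556 ≈ -264.32.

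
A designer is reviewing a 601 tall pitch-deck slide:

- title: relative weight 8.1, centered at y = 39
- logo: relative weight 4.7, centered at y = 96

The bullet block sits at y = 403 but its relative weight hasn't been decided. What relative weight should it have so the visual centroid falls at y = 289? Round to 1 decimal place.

Fixed elements: Σw = 8.1 + 4.7 = 12.8, Σw·y = 8.1·39 + 4.7·96 = 767.1.
Set Σw·y/Σw = 289: (767.1 + 403w) = 289·(12.8 + w).
Solving: w = (289·12.8 − 767.1) / (403 − 289) = 2932.1 / 114 ≈ 25.72.

w ≈ 25.7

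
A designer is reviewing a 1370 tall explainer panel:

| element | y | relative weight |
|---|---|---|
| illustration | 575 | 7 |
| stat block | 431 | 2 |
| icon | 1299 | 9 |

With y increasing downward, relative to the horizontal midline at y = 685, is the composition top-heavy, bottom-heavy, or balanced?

bottom-heavy

Weights sum to 7 + 2 + 9 = 18.
Σw·y = 7·575 + 2·431 + 9·1299 = 16578, so ȳ = 16578/18 ≈ 921.00.
Since 921.0 is below (larger y than) 685, the composition reads bottom-heavy.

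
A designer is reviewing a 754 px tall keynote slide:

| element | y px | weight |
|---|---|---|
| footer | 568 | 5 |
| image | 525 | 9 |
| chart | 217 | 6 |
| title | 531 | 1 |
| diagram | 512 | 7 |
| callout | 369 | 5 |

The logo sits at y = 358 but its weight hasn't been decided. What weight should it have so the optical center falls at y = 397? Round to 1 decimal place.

w ≈ 44.3

Known weights sum to 5 + 9 + 6 + 1 + 7 + 5 = 33; their moment is 5·568 + 9·525 + 6·217 + 1·531 + 7·512 + 5·369 = 14827.
For the centroid to hit 397: (14827 + w·358) / (33 + w) = 397.
Solving: w = (397·33 − 14827) / (358 − 397) = -1726 / -39 ≈ 44.26.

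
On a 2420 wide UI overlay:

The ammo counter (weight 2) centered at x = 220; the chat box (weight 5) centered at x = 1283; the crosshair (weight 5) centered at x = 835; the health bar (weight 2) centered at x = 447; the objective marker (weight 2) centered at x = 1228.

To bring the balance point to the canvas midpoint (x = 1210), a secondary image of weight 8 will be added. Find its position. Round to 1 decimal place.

x ≈ 1832.5

After adding the secondary image, total weight = 2 + 5 + 5 + 2 + 2 + 8 = 24.
Along x: (14380 + 8·x) / 24 = 1210 (existing moment 2·220 + 5·1283 + 5·835 + 2·447 + 2·1228 = 14380) ⇒ x = (29040 − 14380) / 8 ≈ 1832.50.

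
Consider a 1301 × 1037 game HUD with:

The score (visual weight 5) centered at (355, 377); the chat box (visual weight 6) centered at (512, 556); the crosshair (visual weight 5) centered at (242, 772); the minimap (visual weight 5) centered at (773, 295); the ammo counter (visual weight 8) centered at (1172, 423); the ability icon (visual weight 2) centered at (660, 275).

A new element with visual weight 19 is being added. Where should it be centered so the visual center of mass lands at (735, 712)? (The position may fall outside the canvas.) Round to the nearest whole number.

With the new element, Σw becomes 5 + 6 + 5 + 5 + 8 + 2 + 19 = 50.
x: target moment 50×735 = 36750; current 5·355 + 6·512 + 5·242 + 5·773 + 8·1172 + 2·660 = 20618; the new element supplies 16132, so x = 16132/19 ≈ 849.05.
y: target moment 50×712 = 35600; current 5·377 + 6·556 + 5·772 + 5·295 + 8·423 + 2·275 = 14490; the new element supplies 21110, so y = 21110/19 ≈ 1111.05.

(849, 1111)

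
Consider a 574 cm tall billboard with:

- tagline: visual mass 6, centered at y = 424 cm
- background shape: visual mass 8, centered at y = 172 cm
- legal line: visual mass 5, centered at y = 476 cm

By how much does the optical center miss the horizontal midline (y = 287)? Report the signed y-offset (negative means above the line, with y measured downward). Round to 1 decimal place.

Total weight = 6 + 8 + 5 = 19.
y-moment: 6·424 + 8·172 + 5·476 = 6300; centroid 6300/19 ≈ 331.58.
Against y = 287, that's 331.58 − 287 = 44.58.

≈ 44.6 cm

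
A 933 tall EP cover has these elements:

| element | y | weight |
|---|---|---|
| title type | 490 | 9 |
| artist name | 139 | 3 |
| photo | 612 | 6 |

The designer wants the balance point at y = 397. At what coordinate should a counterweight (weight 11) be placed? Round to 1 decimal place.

y ≈ 274.0

After adding the counterweight, total weight = 9 + 3 + 6 + 11 = 29.
y: target moment 29×397 = 11513; current 9·490 + 3·139 + 6·612 = 8499; the counterweight supplies 3014, so y = 3014/11 ≈ 274.00.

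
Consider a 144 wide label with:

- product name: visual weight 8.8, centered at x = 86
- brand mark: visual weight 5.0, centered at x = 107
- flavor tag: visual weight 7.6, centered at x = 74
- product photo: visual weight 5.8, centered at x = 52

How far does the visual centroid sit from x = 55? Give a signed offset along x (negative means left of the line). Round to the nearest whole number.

Σw = 8.8 + 5.0 + 7.6 + 5.8 = 27.2.
Σw·x = 8.8·86 + 5.0·107 + 7.6·74 + 5.8·52 = 2155.8, so x̄ = 2155.8/27.2 ≈ 79.26.
Offset from x = 55: 79.26 − 55 ≈ 24.26.

≈ 24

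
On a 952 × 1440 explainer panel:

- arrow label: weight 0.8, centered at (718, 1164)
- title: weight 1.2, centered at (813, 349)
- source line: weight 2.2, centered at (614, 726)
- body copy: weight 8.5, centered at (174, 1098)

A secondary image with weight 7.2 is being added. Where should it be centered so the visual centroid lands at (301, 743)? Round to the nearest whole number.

New total weight: (0.8 + 1.2 + 2.2 + 8.5) + 7.2 = 19.9.
x: need Σw·x = 19.9·301 = 5989.9. Existing = 0.8·718 + 1.2·813 + 2.2·614 + 8.5·174 = 4379.8. Remainder 1610.1 / 7.2 ≈ 223.62.
y: need Σw·y = 19.9·743 = 14785.7. Existing = 0.8·1164 + 1.2·349 + 2.2·726 + 8.5·1098 = 12280.2. Remainder 2505.5 / 7.2 ≈ 347.99.

(224, 348)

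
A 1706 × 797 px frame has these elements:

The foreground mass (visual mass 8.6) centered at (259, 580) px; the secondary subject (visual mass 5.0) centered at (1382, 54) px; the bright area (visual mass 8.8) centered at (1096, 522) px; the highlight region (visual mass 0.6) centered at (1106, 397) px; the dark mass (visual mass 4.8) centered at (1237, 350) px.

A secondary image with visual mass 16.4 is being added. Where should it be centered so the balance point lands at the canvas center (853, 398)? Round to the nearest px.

(751, 355)

After adding the secondary image, total weight = 8.6 + 5.0 + 8.8 + 0.6 + 4.8 + 16.4 = 44.2.
x: need Σw·x = 44.2·853 = 37702.6. Existing = 8.6·259 + 5.0·1382 + 8.8·1096 + 0.6·1106 + 4.8·1237 = 25383.4. Remainder 12319.2 / 16.4 ≈ 751.17.
y: need Σw·y = 44.2·398 = 17591.6. Existing = 8.6·580 + 5.0·54 + 8.8·522 + 0.6·397 + 4.8·350 = 11769.8. Remainder 5821.8 / 16.4 ≈ 354.99.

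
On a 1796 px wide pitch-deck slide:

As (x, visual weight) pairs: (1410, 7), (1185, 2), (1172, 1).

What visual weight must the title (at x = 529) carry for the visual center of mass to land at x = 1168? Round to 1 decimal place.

Known weights sum to 7 + 2 + 1 = 10; their moment is 7·1410 + 2·1185 + 1·1172 = 13412.
Balance at x = 1168 requires (13412 + w·529) / (10 + w) = 1168.
So w = (1168·10 − 13412)/(529 − 1168) = -1732/-639 ≈ 2.71.

w ≈ 2.7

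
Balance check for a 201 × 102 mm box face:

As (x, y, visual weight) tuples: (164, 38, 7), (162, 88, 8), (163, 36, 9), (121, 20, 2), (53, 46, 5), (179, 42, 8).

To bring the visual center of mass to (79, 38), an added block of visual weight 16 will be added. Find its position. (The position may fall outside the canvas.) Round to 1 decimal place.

New total weight: (7 + 8 + 9 + 2 + 5 + 8) + 16 = 55.
x: need Σw·x = 55·79 = 4345. Existing = 7·164 + 8·162 + 9·163 + 2·121 + 5·53 + 8·179 = 5850. Remainder -1505 / 16 ≈ -94.06.
y: need Σw·y = 55·38 = 2090. Existing = 7·38 + 8·88 + 9·36 + 2·20 + 5·46 + 8·42 = 1900. Remainder 190 / 16 ≈ 11.88.

(-94.1, 11.9)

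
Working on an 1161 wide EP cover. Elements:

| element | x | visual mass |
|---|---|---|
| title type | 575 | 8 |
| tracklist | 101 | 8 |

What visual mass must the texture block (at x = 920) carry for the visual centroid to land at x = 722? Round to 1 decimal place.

w ≈ 31.0

Existing Σw = 16 (8 + 8); existing moment 8·575 + 8·101 = 5408.
Set Σw·x/Σw = 722: (5408 + 920w) = 722·(16 + w).
Rearranging, w·(920 − 722) = 722·16 − 5408 = 6144, so w ≈ 6144/198 = 31.03.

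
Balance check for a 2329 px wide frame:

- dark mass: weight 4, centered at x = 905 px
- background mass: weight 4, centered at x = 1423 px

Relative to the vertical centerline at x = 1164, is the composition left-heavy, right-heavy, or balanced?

balanced

Σw = 4 + 4 = 8.
Σw·x = 4·905 + 4·1423 = 9312, so x̄ = 9312/8 ≈ 1164.00.
That equals the midline 1164 — balanced.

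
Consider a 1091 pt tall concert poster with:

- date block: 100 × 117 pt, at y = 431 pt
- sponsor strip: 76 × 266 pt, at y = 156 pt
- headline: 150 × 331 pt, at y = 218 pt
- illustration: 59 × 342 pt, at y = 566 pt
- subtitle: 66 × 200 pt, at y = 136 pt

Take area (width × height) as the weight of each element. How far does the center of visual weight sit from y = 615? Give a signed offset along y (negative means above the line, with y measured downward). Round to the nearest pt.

Taking area as weight: date block 100·117 = 11700, sponsor strip 76·266 = 20216, headline 150·331 = 49650, illustration 59·342 = 20178, subtitle 66·200 = 13200. Sum 114944.
y: (11700·431 + 20216·156 + 49650·218 + 20178·566 + 13200·136) / 114944 = 32236044 / 114944 ≈ 280.45
Against y = 615, that's 280.45 − 615 = -334.55.

≈ -335 pt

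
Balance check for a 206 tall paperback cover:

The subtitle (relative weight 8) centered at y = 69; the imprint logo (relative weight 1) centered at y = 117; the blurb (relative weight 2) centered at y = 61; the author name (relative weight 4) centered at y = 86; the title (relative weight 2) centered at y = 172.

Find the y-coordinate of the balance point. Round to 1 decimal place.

Total weight = 8 + 1 + 2 + 4 + 2 = 17.
y-moment: 8·69 + 1·117 + 2·61 + 4·86 + 2·172 = 1479; centroid 1479/17 ≈ 87.00.

y ≈ 87.0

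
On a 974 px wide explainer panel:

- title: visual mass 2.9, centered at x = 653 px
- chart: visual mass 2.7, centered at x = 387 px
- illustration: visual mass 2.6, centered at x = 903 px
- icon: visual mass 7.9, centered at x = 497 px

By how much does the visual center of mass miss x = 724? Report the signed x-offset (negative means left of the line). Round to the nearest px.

Weights sum to 2.9 + 2.7 + 2.6 + 7.9 = 16.1.
Σw·x = 2.9·653 + 2.7·387 + 2.6·903 + 7.9·497 = 9212.7, so x̄ = 9212.7/16.1 ≈ 572.22.
Offset from x = 724: 572.22 − 724 ≈ -151.78.

≈ -152 px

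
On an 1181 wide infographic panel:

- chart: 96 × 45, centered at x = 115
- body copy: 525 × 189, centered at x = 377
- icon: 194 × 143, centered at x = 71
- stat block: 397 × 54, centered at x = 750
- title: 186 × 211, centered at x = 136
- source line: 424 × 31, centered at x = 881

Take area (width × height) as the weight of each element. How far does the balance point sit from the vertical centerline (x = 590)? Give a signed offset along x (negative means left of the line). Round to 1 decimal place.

Areas → weights: chart 96·45 = 4320, body copy 525·189 = 99225, icon 194·143 = 27742, stat block 397·54 = 21438, title 186·211 = 39246, source line 424·31 = 13144; Σw = 205115.
Σw·x = 4320·115 + 99225·377 + 27742·71 + 21438·750 + 39246·136 + 13144·881 = 72870127, so x̄ = 72870127/205115 ≈ 355.26.
Difference: 355.26 − 590 ≈ -234.74.

≈ -234.7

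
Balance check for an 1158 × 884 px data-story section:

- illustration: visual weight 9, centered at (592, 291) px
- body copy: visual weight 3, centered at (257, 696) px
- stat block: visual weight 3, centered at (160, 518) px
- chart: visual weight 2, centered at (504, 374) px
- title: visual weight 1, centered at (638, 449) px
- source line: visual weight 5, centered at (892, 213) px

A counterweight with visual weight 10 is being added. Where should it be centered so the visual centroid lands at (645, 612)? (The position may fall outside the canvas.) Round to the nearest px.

New total weight: (9 + 3 + 3 + 2 + 1 + 5) + 10 = 33.
Along x: (12685 + 10·x) / 33 = 645 (existing moment 9·592 + 3·257 + 3·160 + 2·504 + 1·638 + 5·892 = 12685) ⇒ x = (21285 − 12685) / 10 ≈ 860.00.
Along y: (8523 + 10·y) / 33 = 612 (existing moment 9·291 + 3·696 + 3·518 + 2·374 + 1·449 + 5·213 = 8523) ⇒ y = (20196 − 8523) / 10 ≈ 1167.30.

(860, 1167)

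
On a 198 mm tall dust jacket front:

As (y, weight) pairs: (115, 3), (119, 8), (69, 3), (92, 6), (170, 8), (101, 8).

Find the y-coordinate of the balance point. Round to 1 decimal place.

Weights sum to 3 + 8 + 3 + 6 + 8 + 8 = 36.
Σw·y = 4224; ȳ = 4224/36 ≈ 117.33.

y ≈ 117.3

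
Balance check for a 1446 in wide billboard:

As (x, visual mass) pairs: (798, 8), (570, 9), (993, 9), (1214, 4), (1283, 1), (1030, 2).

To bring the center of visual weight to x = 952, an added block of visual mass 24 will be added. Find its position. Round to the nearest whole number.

x ≈ 1067

After adding the added block, total weight = 8 + 9 + 9 + 4 + 1 + 2 + 24 = 57.
x: target moment 57×952 = 54264; current 8·798 + 9·570 + 9·993 + 4·1214 + 1·1283 + 2·1030 = 28650; the added block supplies 25614, so x = 25614/24 ≈ 1067.25.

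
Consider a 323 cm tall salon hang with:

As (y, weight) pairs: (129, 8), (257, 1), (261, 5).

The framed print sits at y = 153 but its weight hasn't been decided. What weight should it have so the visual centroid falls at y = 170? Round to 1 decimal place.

Fixed elements: Σw = 8 + 1 + 5 = 14, Σw·y = 8·129 + 1·257 + 5·261 = 2594.
Balance at y = 170 requires (2594 + w·153) / (14 + w) = 170.
Solving: w = (170·14 − 2594) / (153 − 170) = -214 / -17 ≈ 12.59.

w ≈ 12.6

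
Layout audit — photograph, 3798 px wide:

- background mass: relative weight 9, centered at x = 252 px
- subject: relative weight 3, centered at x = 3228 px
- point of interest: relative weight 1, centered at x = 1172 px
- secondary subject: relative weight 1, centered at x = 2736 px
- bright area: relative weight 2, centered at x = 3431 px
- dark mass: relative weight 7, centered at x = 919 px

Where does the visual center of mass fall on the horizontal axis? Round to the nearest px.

x ≈ 1268

Weights sum to 9 + 3 + 1 + 1 + 2 + 7 = 23.
Σw·x = 29155; x̄ = 29155/23 ≈ 1267.61.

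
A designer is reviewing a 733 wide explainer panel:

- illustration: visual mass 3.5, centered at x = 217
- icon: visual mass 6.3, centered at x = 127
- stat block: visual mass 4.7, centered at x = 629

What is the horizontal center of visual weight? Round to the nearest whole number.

x ≈ 311

Weights sum to 3.5 + 6.3 + 4.7 = 14.5.
x-moment: 3.5·217 + 6.3·127 + 4.7·629 = 4515.9; centroid 4515.9/14.5 ≈ 311.44.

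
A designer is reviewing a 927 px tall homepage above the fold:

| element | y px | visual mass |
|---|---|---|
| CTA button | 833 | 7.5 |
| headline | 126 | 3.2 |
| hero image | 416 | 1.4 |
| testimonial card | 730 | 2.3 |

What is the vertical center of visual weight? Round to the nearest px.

Weights sum to 7.5 + 3.2 + 1.4 + 2.3 = 14.4.
y-moment: 7.5·833 + 3.2·126 + 1.4·416 + 2.3·730 = 8912.1; centroid 8912.1/14.4 ≈ 618.90.

y ≈ 619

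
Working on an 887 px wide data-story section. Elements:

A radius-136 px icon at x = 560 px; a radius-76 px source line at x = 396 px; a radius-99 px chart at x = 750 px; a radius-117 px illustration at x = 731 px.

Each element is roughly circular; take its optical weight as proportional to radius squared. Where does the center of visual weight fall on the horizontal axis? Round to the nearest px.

r² weights: icon 136² = 18496, source line 76² = 5776, chart 99² = 9801, illustration 117² = 13689. Total = 47762.
x: (18496·560 + 5776·396 + 9801·750 + 13689·731) / 47762 = 30002465 / 47762 ≈ 628.17

x ≈ 628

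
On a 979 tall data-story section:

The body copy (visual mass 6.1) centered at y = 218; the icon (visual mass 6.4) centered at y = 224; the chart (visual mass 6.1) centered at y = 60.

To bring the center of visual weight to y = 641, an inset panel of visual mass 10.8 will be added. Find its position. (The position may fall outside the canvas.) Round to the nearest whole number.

y ≈ 1455

After adding the inset panel, total weight = 6.1 + 6.4 + 6.1 + 10.8 = 29.4.
y: need Σw·y = 29.4·641 = 18845.4. Existing = 6.1·218 + 6.4·224 + 6.1·60 = 3129.4. Remainder 15716.0 / 10.8 ≈ 1455.19.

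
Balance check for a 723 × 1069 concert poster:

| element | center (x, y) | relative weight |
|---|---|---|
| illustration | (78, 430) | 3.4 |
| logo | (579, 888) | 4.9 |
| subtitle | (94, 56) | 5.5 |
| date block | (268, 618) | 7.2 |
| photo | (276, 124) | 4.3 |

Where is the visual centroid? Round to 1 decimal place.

(266.2, 438.9)

Σw = 3.4 + 4.9 + 5.5 + 7.2 + 4.3 = 25.3.
x-moment: 3.4·78 + 4.9·579 + 5.5·94 + 7.2·268 + 4.3·276 = 6735.7; centroid 6735.7/25.3 ≈ 266.23.
y-moment: 3.4·430 + 4.9·888 + 5.5·56 + 7.2·618 + 4.3·124 = 11104.0; centroid 11104.0/25.3 ≈ 438.89.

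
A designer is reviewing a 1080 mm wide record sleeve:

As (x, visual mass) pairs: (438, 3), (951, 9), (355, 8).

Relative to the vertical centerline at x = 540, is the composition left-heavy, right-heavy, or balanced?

Weights sum to 3 + 9 + 8 = 20.
x: (3·438 + 9·951 + 8·355) / 20 = 12713 / 20 ≈ 635.65
635.6 lies right of the midline 540, so the layout is right-heavy.

right-heavy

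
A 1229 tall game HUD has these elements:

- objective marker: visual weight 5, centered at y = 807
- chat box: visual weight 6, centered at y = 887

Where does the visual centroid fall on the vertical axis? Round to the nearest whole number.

y ≈ 851

Total weight = 5 + 6 = 11.
y-moment: 5·807 + 6·887 = 9357; centroid 9357/11 ≈ 850.64.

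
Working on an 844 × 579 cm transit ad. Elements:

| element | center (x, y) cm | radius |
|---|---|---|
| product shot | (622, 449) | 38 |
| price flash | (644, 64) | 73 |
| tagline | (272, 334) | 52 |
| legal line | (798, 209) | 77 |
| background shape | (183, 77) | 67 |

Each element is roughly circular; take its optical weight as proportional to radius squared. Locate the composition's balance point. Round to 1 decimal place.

(533.7, 174.8)

Weights ∝ r²: product shot 38² = 1444, price flash 73² = 5329, tagline 52² = 2704, legal line 77² = 5929, background shape 67² = 4489; Σw = 19895.
x-moment: 1444·622 + 5329·644 + 2704·272 + 5929·798 + 4489·183 = 10618361; centroid 10618361/19895 ≈ 533.72.
y-moment: 1444·449 + 5329·64 + 2704·334 + 5929·209 + 4489·77 = 3477362; centroid 3477362/19895 ≈ 174.79.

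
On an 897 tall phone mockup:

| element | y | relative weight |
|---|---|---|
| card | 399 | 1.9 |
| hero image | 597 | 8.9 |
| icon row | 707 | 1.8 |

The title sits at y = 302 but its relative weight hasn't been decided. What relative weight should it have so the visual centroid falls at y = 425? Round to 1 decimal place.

Fixed elements: Σw = 1.9 + 8.9 + 1.8 = 12.6, Σw·y = 1.9·399 + 8.9·597 + 1.8·707 = 7344.0.
Balance at y = 425 requires (7344.0 + w·302) / (12.6 + w) = 425.
Rearranging, w·(302 − 425) = 425·12.6 − 7344.0 = -1989.0, so w ≈ -1989.0/-123 = 16.17.

w ≈ 16.2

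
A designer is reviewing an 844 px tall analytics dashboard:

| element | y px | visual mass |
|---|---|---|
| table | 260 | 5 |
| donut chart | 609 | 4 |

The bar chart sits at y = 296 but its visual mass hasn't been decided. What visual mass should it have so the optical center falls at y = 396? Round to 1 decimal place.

w ≈ 1.7

Fixed elements: Σw = 5 + 4 = 9, Σw·y = 5·260 + 4·609 = 3736.
For the centroid to hit 396: (3736 + w·296) / (9 + w) = 396.
So w = (396·9 − 3736)/(296 − 396) = -172/-100 ≈ 1.72.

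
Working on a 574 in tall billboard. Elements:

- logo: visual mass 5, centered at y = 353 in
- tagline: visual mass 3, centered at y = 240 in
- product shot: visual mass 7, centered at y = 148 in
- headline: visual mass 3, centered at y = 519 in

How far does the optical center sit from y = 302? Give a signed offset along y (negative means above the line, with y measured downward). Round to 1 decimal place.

≈ -19.9 in

Total weight = 5 + 3 + 7 + 3 = 18.
y-moment: 5·353 + 3·240 + 7·148 + 3·519 = 5078; centroid 5078/18 ≈ 282.11.
Against y = 302, that's 282.11 − 302 = -19.89.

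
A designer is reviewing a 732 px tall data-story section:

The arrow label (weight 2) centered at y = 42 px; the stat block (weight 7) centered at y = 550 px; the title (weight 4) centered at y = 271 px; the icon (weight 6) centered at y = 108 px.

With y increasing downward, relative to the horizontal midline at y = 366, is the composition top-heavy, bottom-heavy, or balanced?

Total weight = 2 + 7 + 4 + 6 = 19.
y-moment: 2·42 + 7·550 + 4·271 + 6·108 = 5666; centroid 5666/19 ≈ 298.21.
Since 298.2 is above (smaller y than) 366, the composition reads top-heavy.

top-heavy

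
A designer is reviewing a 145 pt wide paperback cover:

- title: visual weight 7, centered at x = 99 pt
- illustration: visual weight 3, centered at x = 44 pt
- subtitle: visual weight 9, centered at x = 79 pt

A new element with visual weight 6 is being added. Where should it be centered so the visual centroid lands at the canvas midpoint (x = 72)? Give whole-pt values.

After adding the new element, total weight = 7 + 3 + 9 + 6 = 25.
x: target moment 25×72 = 1800; current 7·99 + 3·44 + 9·79 = 1536; the new element supplies 264, so x = 264/6 ≈ 44.00.

x ≈ 44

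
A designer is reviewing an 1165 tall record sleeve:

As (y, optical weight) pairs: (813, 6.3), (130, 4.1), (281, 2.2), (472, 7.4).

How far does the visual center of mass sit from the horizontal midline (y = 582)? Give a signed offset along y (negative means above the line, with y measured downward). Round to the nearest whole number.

Total weight = 6.3 + 4.1 + 2.2 + 7.4 = 20.0.
y-moment: 6.3·813 + 4.1·130 + 2.2·281 + 7.4·472 = 9765.9; centroid 9765.9/20.0 ≈ 488.29.
Against y = 582, that's 488.29 − 582 = -93.71.

≈ -94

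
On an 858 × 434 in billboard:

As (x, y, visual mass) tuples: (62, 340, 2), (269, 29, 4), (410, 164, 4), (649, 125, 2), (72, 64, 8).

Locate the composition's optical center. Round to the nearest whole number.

Total weight = 2 + 4 + 4 + 2 + 8 = 20.
x-moment: 2·62 + 4·269 + 4·410 + 2·649 + 8·72 = 4714; centroid 4714/20 ≈ 235.70.
y-moment: 2·340 + 4·29 + 4·164 + 2·125 + 8·64 = 2214; centroid 2214/20 ≈ 110.70.

(236, 111)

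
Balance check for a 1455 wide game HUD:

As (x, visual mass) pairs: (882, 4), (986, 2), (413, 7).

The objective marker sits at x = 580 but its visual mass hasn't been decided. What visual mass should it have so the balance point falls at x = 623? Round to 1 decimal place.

Fixed elements: Σw = 4 + 2 + 7 = 13, Σw·x = 4·882 + 2·986 + 7·413 = 8391.
For the centroid to hit 623: (8391 + w·580) / (13 + w) = 623.
Rearranging, w·(580 − 623) = 623·13 − 8391 = -292, so w ≈ -292/-43 = 6.79.

w ≈ 6.8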